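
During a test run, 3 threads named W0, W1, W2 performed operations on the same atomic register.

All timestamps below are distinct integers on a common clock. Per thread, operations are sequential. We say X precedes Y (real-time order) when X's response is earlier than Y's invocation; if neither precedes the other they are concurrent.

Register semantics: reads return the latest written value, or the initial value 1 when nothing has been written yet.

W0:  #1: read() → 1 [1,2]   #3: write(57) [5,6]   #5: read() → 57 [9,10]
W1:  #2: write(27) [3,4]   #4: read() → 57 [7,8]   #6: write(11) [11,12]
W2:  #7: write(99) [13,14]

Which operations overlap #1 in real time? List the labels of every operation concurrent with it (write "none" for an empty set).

concurrent with #1 ([1,2]): every op whose interval crosses 1..2
#2 [3,4]: after
#3 [5,6]: after
#4 [7,8]: after
#5 [9,10]: after
#6 [11,12]: after
#7 [13,14]: after

none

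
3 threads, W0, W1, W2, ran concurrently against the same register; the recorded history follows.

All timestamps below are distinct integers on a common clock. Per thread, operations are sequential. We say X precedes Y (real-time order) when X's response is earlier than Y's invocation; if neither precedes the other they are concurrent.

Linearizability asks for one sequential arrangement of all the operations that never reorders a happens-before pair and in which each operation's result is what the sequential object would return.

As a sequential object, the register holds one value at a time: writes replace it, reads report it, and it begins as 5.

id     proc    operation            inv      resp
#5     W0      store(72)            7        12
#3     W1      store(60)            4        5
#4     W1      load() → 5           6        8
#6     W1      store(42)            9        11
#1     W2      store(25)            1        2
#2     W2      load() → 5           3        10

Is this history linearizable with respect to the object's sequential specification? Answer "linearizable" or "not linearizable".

not linearizable

already the first 8 events (up to #4's response at time 8) admit no linearization; the first 7 still do
exhaustive check: the 3 completed register ops admit one real-time order; illegal
no escape via the 2 pending operations (#2, #5): every completion choice fails
e.g. #1, #3, #4 (pending dropped): illegal at step 3, since #4 load() → 5 cannot apply there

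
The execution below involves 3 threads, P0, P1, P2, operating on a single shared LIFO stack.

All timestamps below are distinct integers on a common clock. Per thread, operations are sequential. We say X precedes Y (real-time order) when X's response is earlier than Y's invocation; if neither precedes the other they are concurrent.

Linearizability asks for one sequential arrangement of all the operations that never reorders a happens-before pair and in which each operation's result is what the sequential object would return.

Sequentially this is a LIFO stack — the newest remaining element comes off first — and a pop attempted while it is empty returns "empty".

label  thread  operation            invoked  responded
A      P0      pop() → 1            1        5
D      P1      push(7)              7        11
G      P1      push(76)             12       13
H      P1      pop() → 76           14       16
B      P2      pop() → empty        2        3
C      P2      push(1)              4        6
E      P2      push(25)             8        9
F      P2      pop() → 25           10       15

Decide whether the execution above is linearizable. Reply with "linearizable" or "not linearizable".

a witness: B, C, A, D, E, F, G, H
step 1: B pop() → empty — stack <>
step 2: C push(1) — stack <1>
step 3: A pop() → 1 — stack <>
step 4: D push(7) — stack <7>
step 5: E push(25) — stack <7,25>
step 6: F pop() → 25 — stack <7>
step 7: G push(76) — stack <7,76>
step 8: H pop() → 76 — stack <7>

linearizable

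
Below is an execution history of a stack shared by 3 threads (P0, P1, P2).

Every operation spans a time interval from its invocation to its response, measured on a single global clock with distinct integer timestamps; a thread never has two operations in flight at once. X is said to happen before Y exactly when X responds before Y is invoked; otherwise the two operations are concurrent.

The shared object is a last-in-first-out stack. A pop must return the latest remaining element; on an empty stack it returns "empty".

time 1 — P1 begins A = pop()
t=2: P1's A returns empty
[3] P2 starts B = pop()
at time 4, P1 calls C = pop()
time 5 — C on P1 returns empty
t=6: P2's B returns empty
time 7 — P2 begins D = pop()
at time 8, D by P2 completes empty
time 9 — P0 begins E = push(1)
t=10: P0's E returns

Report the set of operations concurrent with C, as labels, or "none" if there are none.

C spans [4,5]; an op avoiding the whole window 4..5 is ordered, any other is concurrent
A [1,2]: before
B [3,6]: concurrent
D [7,8]: after
E [9,10]: after

B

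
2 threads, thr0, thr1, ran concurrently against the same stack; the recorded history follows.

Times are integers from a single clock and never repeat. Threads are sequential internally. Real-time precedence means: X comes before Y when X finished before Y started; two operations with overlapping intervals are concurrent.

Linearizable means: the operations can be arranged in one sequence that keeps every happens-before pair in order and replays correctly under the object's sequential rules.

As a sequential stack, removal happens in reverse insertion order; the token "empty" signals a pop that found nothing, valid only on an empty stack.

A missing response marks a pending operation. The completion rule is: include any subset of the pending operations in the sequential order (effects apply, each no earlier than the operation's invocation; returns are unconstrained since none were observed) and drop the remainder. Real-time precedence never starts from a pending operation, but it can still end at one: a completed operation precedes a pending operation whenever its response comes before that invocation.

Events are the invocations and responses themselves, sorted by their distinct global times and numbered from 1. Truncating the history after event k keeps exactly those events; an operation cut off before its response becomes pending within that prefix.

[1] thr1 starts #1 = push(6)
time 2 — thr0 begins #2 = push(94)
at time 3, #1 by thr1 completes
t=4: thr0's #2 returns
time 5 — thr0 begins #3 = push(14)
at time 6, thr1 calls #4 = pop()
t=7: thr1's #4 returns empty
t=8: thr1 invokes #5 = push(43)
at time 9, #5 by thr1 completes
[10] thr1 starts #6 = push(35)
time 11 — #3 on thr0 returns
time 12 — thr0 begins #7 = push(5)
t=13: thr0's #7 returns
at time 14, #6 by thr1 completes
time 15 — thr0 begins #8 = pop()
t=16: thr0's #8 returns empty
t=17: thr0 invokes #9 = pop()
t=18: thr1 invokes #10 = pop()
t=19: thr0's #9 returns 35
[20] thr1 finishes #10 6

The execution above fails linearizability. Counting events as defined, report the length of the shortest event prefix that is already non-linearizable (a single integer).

7

events 1..6 are still linearizable — one witness is #1, #2:
after step 1 (#1 push(6)): stack <6>
after step 2 (#2 push(94)): stack <6,94>
with event 7 included (#4 responding at time 7), all real-time-consistent orders fail
every completion of the 1 pending operation (#3) was checked; none linearizes
one such order, #1, #2, #4 (pending dropped), breaks at step 3 where #4 pop() → empty is illegal
one such order, #2, #1, #4 (pending dropped), breaks at step 3 where #4 pop() → empty is illegal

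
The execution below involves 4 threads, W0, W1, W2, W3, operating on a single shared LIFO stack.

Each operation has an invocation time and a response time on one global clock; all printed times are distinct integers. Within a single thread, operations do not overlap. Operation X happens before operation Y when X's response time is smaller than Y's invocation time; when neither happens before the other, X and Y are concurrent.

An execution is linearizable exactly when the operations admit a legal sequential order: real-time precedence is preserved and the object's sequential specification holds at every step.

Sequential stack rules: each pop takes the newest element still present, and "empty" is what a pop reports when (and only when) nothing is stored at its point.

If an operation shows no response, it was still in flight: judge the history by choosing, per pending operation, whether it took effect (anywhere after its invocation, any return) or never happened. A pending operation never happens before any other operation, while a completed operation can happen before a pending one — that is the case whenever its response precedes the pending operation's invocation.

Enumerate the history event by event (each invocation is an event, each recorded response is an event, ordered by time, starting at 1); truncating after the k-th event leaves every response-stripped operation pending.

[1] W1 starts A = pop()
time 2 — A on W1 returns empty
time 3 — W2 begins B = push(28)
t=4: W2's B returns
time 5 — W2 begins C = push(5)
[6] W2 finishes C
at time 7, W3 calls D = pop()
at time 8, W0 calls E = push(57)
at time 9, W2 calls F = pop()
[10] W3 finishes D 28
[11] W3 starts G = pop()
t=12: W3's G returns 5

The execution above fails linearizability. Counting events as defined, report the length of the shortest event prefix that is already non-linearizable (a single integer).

12

events 1..11 are still linearizable — one witness is A, B, C, F, D:
after step 1 (A pop() → empty): stack <>
after step 2 (B push(28)): stack <28>
after step 3 (C push(5)): stack <28,5>
after step 4 (F pop() (pending, included)): stack <28>
after step 5 (D pop() → 28): stack <>
include event 12 — G responding at 12 — and every candidate order breaks
no escape via the 2 pending operations (E, F): every completion choice fails
e.g. A, B, C, D, G (pending dropped): illegal at step 4, since D pop() → 28 cannot apply there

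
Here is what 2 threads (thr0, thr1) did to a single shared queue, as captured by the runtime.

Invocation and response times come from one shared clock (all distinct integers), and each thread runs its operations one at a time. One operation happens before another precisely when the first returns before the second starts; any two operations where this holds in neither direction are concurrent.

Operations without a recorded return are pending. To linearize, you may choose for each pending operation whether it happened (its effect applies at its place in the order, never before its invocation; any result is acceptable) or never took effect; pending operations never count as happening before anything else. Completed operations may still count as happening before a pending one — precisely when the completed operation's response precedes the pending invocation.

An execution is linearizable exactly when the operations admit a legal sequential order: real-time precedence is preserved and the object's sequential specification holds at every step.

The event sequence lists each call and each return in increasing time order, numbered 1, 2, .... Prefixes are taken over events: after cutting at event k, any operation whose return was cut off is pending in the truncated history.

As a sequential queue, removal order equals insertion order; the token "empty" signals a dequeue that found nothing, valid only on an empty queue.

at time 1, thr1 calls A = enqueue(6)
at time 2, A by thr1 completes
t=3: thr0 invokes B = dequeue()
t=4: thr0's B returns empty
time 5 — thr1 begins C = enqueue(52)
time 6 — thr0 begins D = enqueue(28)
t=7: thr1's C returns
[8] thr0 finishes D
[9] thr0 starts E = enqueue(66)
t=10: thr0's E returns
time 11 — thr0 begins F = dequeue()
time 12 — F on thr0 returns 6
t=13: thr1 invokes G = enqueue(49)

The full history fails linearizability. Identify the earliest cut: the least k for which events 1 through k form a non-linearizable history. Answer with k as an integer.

events 1..3 are still linearizable — one witness is A:
after step 1 (A enqueue(6)): queue <6>
adding event 4 (B responds at 4) leaves no legal real-time order
sample order A, B stalls at step 2 — B dequeue() → empty has no legal effect

4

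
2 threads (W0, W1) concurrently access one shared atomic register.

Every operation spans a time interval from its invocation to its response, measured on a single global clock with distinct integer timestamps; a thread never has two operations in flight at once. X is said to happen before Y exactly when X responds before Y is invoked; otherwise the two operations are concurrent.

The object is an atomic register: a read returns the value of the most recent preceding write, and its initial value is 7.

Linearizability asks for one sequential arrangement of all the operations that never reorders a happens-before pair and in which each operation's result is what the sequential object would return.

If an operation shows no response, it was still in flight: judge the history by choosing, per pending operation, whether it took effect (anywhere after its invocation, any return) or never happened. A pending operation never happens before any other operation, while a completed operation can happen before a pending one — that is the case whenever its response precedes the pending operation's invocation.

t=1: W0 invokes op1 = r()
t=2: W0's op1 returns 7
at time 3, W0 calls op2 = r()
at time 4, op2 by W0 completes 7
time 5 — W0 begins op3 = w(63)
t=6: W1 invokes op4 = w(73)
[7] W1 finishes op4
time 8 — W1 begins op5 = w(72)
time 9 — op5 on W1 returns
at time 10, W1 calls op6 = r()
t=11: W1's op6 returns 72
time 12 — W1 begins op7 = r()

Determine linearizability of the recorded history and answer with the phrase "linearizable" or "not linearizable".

witness order: op1, op2, op3, op4, op5, op6
step 1: op1 r() → 7 — value 7
step 2: op2 r() → 7 — value 7
step 3: op3 w(63) (pending, included) — value 63
step 4: op4 w(73) — value 73
step 5: op5 w(72) — value 72
step 6: op6 r() → 72 — value 72

linearizable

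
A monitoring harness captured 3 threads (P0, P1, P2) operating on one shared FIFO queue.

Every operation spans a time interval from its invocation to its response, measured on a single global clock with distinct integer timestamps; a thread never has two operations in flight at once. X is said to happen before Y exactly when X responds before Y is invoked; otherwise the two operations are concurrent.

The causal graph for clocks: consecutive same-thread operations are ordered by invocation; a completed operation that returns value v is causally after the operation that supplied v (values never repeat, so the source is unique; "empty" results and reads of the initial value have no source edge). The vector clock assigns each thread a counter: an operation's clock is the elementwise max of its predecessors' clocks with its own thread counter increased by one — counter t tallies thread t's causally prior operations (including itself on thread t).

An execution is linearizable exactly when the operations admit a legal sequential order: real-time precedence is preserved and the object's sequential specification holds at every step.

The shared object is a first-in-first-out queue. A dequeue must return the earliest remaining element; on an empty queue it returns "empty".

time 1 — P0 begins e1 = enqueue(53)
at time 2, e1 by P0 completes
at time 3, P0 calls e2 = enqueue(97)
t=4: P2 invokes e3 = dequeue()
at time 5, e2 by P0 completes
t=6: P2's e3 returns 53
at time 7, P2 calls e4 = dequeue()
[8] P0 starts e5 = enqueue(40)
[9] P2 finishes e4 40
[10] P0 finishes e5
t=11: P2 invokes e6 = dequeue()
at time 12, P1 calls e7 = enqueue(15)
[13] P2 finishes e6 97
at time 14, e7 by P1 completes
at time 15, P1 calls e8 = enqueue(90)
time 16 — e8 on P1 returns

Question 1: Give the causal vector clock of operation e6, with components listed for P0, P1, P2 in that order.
(3, 0, 3)

invoked at 12, e7 has no predecessors; its own P1 bump gives (0, 1, 0)
invoked at 1, e1 has no predecessors; its own P0 bump gives (1, 0, 0)
e8, invoked 15, takes VC(e7)=(0, 1, 0) under max, adds 1 for P1 → (0, 2, 0)
e3, invoked 4, takes VC(e1)=(1, 0, 0) under max, adds 1 for P2 → (1, 0, 1)
e2, invoked 3, takes VC(e1)=(1, 0, 0) under max, adds 1 for P0 → (2, 0, 0)
e5, invoked 8, takes VC(e2)=(2, 0, 0) under max, adds 1 for P0 → (3, 0, 0)
e4, invoked 7, takes VC(e3)=(1, 0, 1), VC(e5)=(3, 0, 0) under max, adds 1 for P2 → (3, 0, 2)
e6, invoked 11, takes VC(e2)=(2, 0, 0), VC(e4)=(3, 0, 2) under max, adds 1 for P2 → (3, 0, 3)
target: VC(e6) = (3, 0, 3)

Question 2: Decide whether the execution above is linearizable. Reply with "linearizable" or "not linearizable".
not linearizable

through event 8 a valid linearization exists; event 9 (e4 responding at time 9) ends that
4 completed operations, 2 real-time-consistent orders — every FIFO queue replay fails
every completion of the 1 pending operation (e5) was checked; none linearizes
sample order e1, e2, e3, e4 (pending dropped) stalls at step 4 — e4 dequeue() → 40 has no legal effect
sample order e1, e3, e2, e4 (pending dropped) stalls at step 4 — e4 dequeue() → 40 has no legal effect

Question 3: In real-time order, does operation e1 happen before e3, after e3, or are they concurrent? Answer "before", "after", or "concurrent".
before

e1 spans [1,2], e3 spans [4,6]
resp(e1)=2 < inv(e3)=4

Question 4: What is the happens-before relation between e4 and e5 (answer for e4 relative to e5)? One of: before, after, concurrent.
concurrent

e4 spans [7,9], e5 spans [8,10]
the intervals overlap in both directions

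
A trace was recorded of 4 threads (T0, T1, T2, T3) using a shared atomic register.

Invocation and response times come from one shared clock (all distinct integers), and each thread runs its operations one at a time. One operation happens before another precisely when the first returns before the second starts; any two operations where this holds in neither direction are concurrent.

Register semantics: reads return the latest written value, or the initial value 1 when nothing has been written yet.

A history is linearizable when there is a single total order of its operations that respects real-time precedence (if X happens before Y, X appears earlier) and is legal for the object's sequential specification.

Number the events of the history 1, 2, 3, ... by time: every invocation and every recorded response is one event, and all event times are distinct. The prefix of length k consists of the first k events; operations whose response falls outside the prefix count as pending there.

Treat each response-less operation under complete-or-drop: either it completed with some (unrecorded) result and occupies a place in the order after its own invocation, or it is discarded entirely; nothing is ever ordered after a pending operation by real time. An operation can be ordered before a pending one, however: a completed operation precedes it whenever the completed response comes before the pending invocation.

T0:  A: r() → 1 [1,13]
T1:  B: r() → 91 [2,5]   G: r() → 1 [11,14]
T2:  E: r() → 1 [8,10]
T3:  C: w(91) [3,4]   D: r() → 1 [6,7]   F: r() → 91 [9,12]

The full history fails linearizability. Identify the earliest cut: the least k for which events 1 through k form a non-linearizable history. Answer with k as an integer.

a valid linearization of events 1..6 exists, for instance A, C, B:
1. A r() (pending, included), leaving value 1
2. C w(91), leaving value 91
3. B r() → 91, leaving value 91
include event 7 — D responding at 7 — and every candidate order breaks
include/drop combinations of the 1 pending operation (A) were all tried; none helps
e.g. B, C, D (pending dropped): illegal at step 1, since B r() → 91 cannot apply there
e.g. C, B, D (pending dropped): illegal at step 3, since D r() → 1 cannot apply there

7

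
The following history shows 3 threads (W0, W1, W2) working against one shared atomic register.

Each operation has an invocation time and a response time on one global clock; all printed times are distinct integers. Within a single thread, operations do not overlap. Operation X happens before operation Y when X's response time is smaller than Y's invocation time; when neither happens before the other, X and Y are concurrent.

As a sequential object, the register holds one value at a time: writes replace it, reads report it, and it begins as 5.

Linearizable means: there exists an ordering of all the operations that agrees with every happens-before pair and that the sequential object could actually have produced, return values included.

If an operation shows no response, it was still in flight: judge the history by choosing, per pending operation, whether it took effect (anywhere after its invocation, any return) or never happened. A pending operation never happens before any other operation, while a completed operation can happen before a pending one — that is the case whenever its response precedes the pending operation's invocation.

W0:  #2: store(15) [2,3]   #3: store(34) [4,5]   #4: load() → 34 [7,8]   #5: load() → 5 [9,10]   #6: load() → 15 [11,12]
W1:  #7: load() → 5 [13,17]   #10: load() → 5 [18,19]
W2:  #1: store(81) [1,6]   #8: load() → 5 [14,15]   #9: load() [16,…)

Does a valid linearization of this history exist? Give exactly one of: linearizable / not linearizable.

prefix check: 1..9 passes, 1..10 fails once #5's time-10 response joins
all 3 real-time-respecting orders fail — 5 completed atomic register operations, no legal replay
for example #1, #2, #3, #4, #5 fails at step 5: #5 load() → 5 is not legal there
for example #2, #1, #3, #4, #5 fails at step 5: #5 load() → 5 is not legal there

not linearizable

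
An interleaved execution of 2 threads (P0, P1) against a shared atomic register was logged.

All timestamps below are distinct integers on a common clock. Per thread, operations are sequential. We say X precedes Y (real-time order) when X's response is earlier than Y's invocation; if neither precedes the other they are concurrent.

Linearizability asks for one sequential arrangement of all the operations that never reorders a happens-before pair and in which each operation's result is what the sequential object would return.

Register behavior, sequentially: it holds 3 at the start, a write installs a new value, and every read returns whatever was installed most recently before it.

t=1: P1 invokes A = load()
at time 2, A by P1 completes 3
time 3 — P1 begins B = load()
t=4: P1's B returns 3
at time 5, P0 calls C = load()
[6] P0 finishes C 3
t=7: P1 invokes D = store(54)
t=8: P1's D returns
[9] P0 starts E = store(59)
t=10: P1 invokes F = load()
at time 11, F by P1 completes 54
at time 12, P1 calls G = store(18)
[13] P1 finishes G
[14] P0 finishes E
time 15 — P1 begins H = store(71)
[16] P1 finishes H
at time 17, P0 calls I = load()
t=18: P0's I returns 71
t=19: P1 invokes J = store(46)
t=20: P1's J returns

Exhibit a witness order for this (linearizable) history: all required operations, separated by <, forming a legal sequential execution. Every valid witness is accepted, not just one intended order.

A < B < C < D < F < E < G < H < I < J

1. A load() → 3, leaving value 3
2. B load() → 3, leaving value 3
3. C load() → 3, leaving value 3
4. D store(54), leaving value 54
5. F load() → 54, leaving value 54
6. E store(59), leaving value 59
7. G store(18), leaving value 18
8. H store(71), leaving value 71
9. I load() → 71, leaving value 71
10. J store(46), leaving value 46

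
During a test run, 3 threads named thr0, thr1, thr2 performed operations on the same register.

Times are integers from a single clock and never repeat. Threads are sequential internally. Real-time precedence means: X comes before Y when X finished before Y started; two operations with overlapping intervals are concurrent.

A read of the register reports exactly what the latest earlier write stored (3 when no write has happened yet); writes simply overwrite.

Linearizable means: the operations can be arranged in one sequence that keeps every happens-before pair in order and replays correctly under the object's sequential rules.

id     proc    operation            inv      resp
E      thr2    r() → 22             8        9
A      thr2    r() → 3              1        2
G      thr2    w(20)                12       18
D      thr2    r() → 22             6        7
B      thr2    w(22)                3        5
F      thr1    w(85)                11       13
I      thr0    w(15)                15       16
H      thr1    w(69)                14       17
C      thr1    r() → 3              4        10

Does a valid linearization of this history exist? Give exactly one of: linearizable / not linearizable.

linearizable

one valid linearization: A, C, B, D, E, F, G, H, I
after step 1 (A r() → 3): value 3
after step 2 (C r() → 3): value 3
after step 3 (B w(22)): value 22
after step 4 (D r() → 22): value 22
after step 5 (E r() → 22): value 22
after step 6 (F w(85)): value 85
after step 7 (G w(20)): value 20
after step 8 (H w(69)): value 69
after step 9 (I w(15)): value 15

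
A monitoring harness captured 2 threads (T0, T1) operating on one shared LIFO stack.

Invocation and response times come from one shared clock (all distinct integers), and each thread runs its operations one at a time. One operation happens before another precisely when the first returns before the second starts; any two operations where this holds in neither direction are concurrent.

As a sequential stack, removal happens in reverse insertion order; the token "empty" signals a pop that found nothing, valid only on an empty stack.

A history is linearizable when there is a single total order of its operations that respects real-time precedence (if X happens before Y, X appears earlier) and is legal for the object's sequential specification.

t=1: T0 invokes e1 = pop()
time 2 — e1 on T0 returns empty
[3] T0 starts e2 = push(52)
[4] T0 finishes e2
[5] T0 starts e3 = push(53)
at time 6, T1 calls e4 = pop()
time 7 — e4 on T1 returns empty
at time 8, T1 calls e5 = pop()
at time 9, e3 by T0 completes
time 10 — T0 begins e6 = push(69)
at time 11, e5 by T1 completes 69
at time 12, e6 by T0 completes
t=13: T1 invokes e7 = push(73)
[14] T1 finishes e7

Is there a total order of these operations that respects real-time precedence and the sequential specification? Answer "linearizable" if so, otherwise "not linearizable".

events 1..6 are fine; event 7 — the response of e4 at time 7 — makes the prefix non-linearizable
the completed operations (3 total) allow one real-time order; the LIFO stack replay rejects it
every completion of the 1 pending operation (e3) was checked; none linearizes
for example e1, e2, e4 (pending dropped) fails at step 3: e4 pop() → empty is not legal there

not linearizable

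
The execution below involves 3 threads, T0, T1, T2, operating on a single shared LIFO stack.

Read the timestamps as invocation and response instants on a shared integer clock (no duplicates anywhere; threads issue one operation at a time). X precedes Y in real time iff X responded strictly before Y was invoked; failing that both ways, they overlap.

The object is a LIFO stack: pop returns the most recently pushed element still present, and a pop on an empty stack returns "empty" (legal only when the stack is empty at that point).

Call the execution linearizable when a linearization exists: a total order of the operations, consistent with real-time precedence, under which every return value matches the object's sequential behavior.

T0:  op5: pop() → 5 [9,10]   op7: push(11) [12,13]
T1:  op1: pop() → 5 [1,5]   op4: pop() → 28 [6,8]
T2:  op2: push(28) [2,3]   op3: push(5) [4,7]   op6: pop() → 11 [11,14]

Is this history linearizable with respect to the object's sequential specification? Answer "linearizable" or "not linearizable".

not linearizable

already the first 10 events (up to op5's response at time 10) admit no linearization; the first 9 still do
checked exhaustively: 5 real-time-consistent orders of 5 completed operations, zero legal LIFO stack replays
take op1, op2, op3, op4, op5: step 1 already fails, because op1 pop() → 5 cannot occur there
take op1, op2, op4, op3, op5: step 1 already fails, because op1 pop() → 5 cannot occur there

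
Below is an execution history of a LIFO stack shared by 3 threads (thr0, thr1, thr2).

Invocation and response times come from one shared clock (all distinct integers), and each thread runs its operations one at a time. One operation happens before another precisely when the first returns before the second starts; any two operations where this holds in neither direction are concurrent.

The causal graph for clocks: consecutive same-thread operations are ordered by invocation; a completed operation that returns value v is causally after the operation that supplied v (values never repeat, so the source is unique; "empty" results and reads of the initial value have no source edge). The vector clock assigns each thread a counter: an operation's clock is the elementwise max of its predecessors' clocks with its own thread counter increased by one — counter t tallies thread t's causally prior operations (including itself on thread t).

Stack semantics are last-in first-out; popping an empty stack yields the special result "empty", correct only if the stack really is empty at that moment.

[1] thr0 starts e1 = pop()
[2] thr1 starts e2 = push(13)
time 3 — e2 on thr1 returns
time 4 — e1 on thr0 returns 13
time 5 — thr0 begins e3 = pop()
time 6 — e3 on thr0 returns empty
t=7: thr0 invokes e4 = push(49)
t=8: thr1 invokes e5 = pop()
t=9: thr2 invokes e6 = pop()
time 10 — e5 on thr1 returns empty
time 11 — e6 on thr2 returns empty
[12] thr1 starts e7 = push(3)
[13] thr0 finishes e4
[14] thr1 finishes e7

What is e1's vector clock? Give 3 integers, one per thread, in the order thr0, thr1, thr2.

root op e6, invoked 9: fresh clock plus thr2's own tick → (0, 0, 1)
root op e2, invoked 2: fresh clock plus thr1's own tick → (0, 1, 0)
e5, invoked 8, takes VC(e2)=(0, 1, 0) under max, adds 1 for thr1 → (0, 2, 0)
e1, invoked 1, takes VC(e2)=(0, 1, 0) under max, adds 1 for thr0 → (1, 1, 0)
e7, invoked 12, takes VC(e5)=(0, 2, 0) under max, adds 1 for thr1 → (0, 3, 0)
e3, invoked 5, takes VC(e1)=(1, 1, 0) under max, adds 1 for thr0 → (2, 1, 0)
e4, invoked 7, takes VC(e3)=(2, 1, 0) under max, adds 1 for thr0 → (3, 1, 0)
target: VC(e1) = (1, 1, 0)

(1, 1, 0)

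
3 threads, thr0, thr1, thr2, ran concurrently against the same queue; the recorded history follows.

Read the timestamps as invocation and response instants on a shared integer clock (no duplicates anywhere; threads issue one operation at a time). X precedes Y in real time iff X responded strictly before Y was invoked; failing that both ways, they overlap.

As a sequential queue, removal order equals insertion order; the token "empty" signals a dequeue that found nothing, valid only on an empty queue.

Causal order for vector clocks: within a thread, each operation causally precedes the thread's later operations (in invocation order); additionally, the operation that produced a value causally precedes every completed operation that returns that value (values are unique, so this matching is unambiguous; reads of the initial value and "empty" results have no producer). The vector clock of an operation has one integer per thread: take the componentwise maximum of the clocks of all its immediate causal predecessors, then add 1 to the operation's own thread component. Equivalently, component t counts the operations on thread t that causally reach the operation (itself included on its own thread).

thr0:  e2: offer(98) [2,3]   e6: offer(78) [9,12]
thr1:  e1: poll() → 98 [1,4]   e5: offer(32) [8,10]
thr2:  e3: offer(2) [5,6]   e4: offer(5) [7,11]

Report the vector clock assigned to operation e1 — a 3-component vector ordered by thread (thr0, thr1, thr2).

(1, 1, 0)

invoked at 5, e3 has no predecessors; its own thr2 bump gives (0, 0, 1)
invoked at 2, e2 has no predecessors; its own thr0 bump gives (1, 0, 0)
VC(e4, invoked at 7): max of VC(e3)=(0, 0, 1), then +1 on thread thr2 → (0, 0, 2)
VC(e1, invoked at 1): max of VC(e2)=(1, 0, 0), then +1 on thread thr1 → (1, 1, 0)
VC(e6, invoked at 9): max of VC(e2)=(1, 0, 0), then +1 on thread thr0 → (2, 0, 0)
VC(e5, invoked at 8): max of VC(e1)=(1, 1, 0), then +1 on thread thr1 → (1, 2, 0)
target: VC(e1) = (1, 1, 0)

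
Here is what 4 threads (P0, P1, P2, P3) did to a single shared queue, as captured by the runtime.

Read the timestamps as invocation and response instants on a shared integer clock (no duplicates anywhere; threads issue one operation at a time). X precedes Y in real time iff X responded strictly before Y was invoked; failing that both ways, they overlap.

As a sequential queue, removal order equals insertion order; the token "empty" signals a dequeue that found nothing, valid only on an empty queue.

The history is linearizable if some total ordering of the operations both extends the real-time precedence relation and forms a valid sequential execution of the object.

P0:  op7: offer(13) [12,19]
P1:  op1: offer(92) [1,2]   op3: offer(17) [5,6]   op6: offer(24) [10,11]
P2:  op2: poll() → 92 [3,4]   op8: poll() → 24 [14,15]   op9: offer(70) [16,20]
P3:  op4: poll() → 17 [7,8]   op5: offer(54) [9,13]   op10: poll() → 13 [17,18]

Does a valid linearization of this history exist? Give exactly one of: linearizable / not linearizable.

linearizable

one valid linearization: op1, op2, op3, op4, op6, op7, op5, op8, op9, op10
after step 1 (op1 offer(92)): queue <92>
after step 2 (op2 poll() → 92): queue <>
after step 3 (op3 offer(17)): queue <17>
after step 4 (op4 poll() → 17): queue <>
after step 5 (op6 offer(24)): queue <24>
after step 6 (op7 offer(13)): queue <24,13>
after step 7 (op5 offer(54)): queue <24,13,54>
after step 8 (op8 poll() → 24): queue <13,54>
after step 9 (op9 offer(70)): queue <13,54,70>
after step 10 (op10 poll() → 13): queue <54,70>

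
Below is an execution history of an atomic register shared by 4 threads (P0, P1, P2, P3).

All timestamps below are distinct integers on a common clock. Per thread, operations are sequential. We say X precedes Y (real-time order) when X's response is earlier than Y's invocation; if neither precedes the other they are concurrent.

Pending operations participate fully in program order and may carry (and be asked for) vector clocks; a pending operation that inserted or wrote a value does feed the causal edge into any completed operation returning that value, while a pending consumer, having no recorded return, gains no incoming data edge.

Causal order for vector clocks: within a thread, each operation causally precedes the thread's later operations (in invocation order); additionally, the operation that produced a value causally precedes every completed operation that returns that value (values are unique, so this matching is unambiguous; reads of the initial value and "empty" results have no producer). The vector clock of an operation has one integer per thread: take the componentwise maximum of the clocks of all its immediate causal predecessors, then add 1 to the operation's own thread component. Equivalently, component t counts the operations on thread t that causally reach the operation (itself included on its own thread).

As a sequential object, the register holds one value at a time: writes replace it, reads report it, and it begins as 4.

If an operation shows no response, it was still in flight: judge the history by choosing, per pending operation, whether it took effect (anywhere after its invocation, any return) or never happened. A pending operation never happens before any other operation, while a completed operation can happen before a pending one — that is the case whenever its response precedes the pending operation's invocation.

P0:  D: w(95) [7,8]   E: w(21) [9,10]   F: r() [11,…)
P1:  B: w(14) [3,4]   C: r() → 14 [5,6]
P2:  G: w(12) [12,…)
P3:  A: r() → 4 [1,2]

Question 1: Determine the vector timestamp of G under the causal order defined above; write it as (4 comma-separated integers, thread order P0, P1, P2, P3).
no predecessors for A (invoked 1): P3 increments from zero → (0, 0, 0, 1)
no predecessors for G (invoked 12): P2 increments from zero → (0, 0, 1, 0)
no predecessors for B (invoked 3): P1 increments from zero → (0, 1, 0, 0)
no predecessors for D (invoked 7): P0 increments from zero → (1, 0, 0, 0)
merge at C (invoked 5): VC(B)=(0, 1, 0, 0), own-thread bump on P1 → (0, 2, 0, 0)
merge at E (invoked 9): VC(D)=(1, 0, 0, 0), own-thread bump on P0 → (2, 0, 0, 0)
merge at F (invoked 11): VC(E)=(2, 0, 0, 0), own-thread bump on P0 → (3, 0, 0, 0)
target: VC(G) = (0, 0, 1, 0)

(0, 0, 1, 0)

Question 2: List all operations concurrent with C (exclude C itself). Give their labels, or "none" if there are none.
concurrent with C ([5,6]): every op whose interval crosses 5..6
A [1,2]: before
B [3,4]: before
D [7,8]: after
E [9,10]: after
F [11,…): after
G [12,…): after

none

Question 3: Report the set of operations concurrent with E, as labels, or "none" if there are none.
E runs from 9 to 10; window-overlapping ops are concurrent
A [1,2]: before
B [3,4]: before
C [5,6]: before
D [7,8]: before
F [11,…): after
G [12,…): after

none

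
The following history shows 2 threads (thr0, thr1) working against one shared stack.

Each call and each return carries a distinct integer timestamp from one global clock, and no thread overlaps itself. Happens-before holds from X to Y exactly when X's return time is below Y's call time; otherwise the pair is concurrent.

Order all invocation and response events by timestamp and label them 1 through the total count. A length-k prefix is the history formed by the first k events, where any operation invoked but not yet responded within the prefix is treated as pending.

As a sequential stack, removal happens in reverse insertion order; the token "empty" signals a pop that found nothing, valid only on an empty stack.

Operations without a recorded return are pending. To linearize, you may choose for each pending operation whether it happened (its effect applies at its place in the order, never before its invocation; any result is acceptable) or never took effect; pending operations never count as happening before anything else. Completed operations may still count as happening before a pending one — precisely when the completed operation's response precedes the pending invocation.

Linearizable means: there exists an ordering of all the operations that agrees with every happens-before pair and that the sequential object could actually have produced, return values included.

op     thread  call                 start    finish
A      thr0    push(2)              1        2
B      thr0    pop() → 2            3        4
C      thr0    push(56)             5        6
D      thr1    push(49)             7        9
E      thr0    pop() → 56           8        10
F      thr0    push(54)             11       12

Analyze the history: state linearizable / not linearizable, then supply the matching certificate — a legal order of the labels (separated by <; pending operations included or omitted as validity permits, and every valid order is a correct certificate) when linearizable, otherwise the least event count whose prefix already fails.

step 1: A push(2) — stack <2>
step 2: B pop() → 2 — stack <>
step 3: C push(56) — stack <56>
step 4: E pop() → 56 — stack <>
step 5: D push(49) — stack <49>
step 6: F push(54) — stack <49,54>

linearizable — witness: A < B < C < E < D < F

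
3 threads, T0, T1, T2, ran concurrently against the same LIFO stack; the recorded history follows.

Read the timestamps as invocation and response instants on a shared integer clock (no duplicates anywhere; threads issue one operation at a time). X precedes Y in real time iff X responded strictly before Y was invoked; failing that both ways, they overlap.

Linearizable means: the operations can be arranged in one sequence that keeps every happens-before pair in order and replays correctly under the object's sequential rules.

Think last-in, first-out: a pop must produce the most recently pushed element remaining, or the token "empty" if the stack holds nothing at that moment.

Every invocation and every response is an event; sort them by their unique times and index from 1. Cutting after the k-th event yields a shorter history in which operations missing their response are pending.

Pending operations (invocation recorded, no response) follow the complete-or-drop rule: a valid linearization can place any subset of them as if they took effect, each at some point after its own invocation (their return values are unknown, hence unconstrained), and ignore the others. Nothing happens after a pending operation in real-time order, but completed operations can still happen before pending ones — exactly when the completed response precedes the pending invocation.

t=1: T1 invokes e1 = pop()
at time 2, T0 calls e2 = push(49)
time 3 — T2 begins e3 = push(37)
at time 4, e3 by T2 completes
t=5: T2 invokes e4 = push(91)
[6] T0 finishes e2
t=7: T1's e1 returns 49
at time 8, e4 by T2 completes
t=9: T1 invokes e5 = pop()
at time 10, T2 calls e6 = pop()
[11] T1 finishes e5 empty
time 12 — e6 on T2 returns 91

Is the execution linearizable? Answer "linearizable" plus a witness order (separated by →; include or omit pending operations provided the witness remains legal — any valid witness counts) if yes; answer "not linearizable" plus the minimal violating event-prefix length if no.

not linearizable — minimal violating prefix: 11 events

prefix check: 1..10 passes, 1..11 fails once e5's time-11 response joins
12 orders of the 5 completed LIFO stack ops respect real time; none is legal
no completion choice of the 1 pending operation (e6) rescues it — every subset was tried
e.g. e1, e2, e3, e4, e5 (pending dropped): illegal at step 1, since e1 pop() → 49 cannot apply there
e.g. e1, e3, e2, e4, e5 (pending dropped): illegal at step 1, since e1 pop() → 49 cannot apply there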